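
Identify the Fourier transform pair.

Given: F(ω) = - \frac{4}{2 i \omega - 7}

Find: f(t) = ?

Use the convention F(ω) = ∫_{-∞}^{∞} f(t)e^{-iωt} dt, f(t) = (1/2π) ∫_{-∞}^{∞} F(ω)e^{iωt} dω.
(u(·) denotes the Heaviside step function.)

f(t) = 2 e^{\frac{7 t}{2}} u\left(- t\right)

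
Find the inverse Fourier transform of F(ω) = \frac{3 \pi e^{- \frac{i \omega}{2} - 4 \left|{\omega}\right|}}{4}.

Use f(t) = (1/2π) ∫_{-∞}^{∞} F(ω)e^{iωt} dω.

f(t) = \frac{3}{\left(t - \frac{1}{2}\right)^{2} + 16}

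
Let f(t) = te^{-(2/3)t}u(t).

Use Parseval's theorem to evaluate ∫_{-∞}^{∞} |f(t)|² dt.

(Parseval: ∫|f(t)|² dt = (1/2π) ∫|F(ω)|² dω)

∫|f(t)|² dt = \frac{27}{32}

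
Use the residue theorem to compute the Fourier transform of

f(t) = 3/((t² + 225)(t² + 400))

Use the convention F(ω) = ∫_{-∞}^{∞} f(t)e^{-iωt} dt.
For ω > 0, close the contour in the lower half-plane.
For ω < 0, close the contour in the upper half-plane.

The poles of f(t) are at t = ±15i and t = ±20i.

Let g(z) = f(z)e^{-iωz}; for large |z| the factor e^{-iωz} decays in the lower half-plane when ω > 0 and in the upper half-plane when ω < 0.

Case ω > 0 (lower half-plane, clockwise contour ⇒ F(ω) = -2πi·ΣRes):
  Res_{z = - 15 i} g(z) = \frac{i e^{- 15 \omega}}{1750}
  Res_{z = - 20 i} g(z) = - \frac{3 i e^{- 20 \omega}}{7000}
  F(ω) = -2πi·ΣRes = \frac{\pi \left(4 e^{5 \omega} - 3\right) e^{- 20 \omega}}{3500}

Case ω < 0 (upper half-plane, counterclockwise contour ⇒ F(ω) = +2πi·ΣRes):
  Res_{z = 15 i} g(z) = - \frac{i e^{15 \omega}}{1750}
  Res_{z = 20 i} g(z) = \frac{3 i e^{20 \omega}}{7000}
  F(ω) = 2πi·ΣRes = \frac{\pi \left(4 - 3 e^{5 \omega}\right) e^{15 \omega}}{3500}

Both cases combine into a single formula in |ω|:

F(ω) = \frac{\pi \left(4 e^{5 \left|{\omega}\right|} - 3\right) e^{- 20 \left|{\omega}\right|}}{3500}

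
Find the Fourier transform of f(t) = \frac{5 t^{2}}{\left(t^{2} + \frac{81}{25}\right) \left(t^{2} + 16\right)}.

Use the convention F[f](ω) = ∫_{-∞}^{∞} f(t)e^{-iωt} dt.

F(ω) = \frac{500 \pi e^{- 4 \left|{\omega}\right|}}{319} - \frac{225 \pi e^{- \frac{9 \left|{\omega}\right|}{5}}}{319}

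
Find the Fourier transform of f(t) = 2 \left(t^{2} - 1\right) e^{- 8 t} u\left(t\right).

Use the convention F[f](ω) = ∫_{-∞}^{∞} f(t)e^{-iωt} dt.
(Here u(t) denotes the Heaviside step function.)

F(ω) = \frac{2 \left(2 i \omega - \left(i \omega + 8\right)^{3} + 16\right)}{\left(i \omega + 8\right)^{4}}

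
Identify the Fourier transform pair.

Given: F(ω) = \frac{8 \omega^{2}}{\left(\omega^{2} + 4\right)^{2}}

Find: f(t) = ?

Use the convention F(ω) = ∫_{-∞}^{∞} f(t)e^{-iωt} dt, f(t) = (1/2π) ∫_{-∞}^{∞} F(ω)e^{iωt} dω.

f(t) = \left(1 - 2 \left|{t}\right|\right) e^{- 2 \left|{t}\right|}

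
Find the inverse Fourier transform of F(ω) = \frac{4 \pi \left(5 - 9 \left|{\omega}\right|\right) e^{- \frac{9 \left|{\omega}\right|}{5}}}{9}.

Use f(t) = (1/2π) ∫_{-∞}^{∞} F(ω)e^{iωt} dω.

f(t) = \frac{8 t^{2}}{\left(t^{2} + \frac{81}{25}\right)^{2}}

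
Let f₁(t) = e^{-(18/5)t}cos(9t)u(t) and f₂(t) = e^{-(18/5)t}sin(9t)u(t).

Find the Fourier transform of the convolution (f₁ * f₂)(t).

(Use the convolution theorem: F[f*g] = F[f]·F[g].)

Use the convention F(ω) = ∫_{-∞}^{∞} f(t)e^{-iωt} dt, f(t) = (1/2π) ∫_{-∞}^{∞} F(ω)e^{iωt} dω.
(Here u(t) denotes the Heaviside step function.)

F[f₁*f₂](ω) = \frac{1125 \left(5 i \omega + 18\right)}{\left(\left(5 i \omega + 18\right)^{2} + 2025\right)^{2}}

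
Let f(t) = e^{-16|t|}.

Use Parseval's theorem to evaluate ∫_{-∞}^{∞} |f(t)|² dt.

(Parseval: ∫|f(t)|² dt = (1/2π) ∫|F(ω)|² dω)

∫|f(t)|² dt = \frac{1}{16}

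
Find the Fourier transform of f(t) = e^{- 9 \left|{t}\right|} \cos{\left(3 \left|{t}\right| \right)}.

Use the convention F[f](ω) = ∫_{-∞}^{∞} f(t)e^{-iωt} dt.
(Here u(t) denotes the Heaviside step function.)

F(ω) = \frac{18 \left(\omega^{2} + 90\right)}{\omega^{4} + 144 \omega^{2} + 8100}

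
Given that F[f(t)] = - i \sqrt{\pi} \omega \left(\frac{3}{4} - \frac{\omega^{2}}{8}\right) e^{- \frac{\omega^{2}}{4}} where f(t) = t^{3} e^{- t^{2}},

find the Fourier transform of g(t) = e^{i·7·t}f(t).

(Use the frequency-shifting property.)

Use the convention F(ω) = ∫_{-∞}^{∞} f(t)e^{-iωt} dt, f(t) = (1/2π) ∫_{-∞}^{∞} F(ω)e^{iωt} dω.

F[g](ω) = \frac{i \sqrt{\pi} \left(\omega - 7\right) \left(\left(\omega - 7\right)^{2} - 6\right) e^{- \frac{\left(\omega - 7\right)^{2}}{4}}}{8}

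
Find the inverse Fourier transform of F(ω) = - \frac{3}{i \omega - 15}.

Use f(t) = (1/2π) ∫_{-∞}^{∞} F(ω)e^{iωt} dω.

f(t) = 3 e^{15 t} u\left(- t\right)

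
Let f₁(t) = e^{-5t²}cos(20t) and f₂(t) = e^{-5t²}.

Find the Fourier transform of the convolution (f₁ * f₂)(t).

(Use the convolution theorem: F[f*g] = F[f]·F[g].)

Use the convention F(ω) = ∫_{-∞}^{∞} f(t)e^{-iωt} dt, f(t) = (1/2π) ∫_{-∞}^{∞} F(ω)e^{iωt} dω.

F[f₁*f₂](ω) = \frac{\pi \left(e^{4 \omega} + 1\right) e^{- \frac{\omega^{2}}{10} - 2 \omega - 20}}{10}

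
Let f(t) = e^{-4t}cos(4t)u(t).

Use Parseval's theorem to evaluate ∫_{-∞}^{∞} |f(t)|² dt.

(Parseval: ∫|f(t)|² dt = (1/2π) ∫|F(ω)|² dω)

∫|f(t)|² dt = \frac{3}{32}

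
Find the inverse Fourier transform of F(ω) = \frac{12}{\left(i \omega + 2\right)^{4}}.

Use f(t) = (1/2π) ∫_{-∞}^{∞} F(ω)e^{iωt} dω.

f(t) = 2 t^{3} e^{- 2 t} u\left(t\right)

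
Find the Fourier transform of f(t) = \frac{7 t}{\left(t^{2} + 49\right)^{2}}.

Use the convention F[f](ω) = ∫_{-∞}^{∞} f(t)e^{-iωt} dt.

F(ω) = - \frac{i \pi \omega e^{- 7 \left|{\omega}\right|}}{2}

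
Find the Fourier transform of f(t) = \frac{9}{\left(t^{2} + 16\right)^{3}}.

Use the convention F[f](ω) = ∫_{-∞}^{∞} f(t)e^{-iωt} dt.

F(ω) = \frac{9 \pi \left(16 \omega^{2} + 12 \left|{\omega}\right| + 3\right) e^{- 4 \left|{\omega}\right|}}{8192}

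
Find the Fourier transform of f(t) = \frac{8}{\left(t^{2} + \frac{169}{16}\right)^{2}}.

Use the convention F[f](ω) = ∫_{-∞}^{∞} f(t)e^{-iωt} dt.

F(ω) = \frac{64 \pi \left(13 \left|{\omega}\right| + 4\right) e^{- \frac{13 \left|{\omega}\right|}{4}}}{2197}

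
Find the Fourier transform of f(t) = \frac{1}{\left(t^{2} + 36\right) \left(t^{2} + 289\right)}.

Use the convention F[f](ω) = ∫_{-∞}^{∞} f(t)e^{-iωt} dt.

F(ω) = \frac{\pi \left(17 e^{11 \left|{\omega}\right|} - 6\right) e^{- 17 \left|{\omega}\right|}}{25806}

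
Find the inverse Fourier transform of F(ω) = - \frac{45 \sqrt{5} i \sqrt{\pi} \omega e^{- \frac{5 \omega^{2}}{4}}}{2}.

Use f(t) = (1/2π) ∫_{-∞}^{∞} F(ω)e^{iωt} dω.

f(t) = 9 t e^{- \frac{t^{2}}{5}}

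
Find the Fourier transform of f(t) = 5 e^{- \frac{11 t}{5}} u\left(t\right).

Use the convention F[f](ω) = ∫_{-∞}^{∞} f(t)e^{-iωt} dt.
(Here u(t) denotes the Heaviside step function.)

F(ω) = \frac{25}{5 i \omega + 11}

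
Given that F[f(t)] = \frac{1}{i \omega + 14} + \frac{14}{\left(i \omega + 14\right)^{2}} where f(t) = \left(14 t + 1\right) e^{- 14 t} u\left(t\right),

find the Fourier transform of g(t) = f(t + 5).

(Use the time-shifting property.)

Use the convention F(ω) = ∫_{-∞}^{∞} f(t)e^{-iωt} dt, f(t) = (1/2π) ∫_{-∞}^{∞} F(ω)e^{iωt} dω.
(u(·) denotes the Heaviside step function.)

F[g](ω) = \frac{\left(- i \omega - 28\right) e^{5 i \omega}}{\omega^{2} - 28 i \omega - 196}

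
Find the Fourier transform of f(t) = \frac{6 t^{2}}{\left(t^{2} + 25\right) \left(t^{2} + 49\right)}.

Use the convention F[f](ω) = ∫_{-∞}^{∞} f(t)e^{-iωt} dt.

F(ω) = \frac{\pi \left(7 - 5 e^{2 \left|{\omega}\right|}\right) e^{- 7 \left|{\omega}\right|}}{4}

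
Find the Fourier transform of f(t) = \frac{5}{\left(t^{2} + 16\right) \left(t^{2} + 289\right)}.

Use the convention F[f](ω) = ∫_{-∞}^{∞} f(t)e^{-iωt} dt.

F(ω) = \frac{5 \pi \left(17 e^{13 \left|{\omega}\right|} - 4\right) e^{- 17 \left|{\omega}\right|}}{18564}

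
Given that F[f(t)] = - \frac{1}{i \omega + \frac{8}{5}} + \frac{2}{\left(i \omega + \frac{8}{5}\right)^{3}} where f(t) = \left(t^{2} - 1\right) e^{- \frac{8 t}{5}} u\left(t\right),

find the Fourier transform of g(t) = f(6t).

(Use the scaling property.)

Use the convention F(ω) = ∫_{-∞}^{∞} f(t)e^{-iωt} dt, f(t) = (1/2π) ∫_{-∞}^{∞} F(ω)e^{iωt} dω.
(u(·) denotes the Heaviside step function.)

F[g](ω) = \frac{5 \left(9000 i \omega - \left(5 i \omega + 48\right)^{3} + 86400\right)}{\left(5 i \omega + 48\right)^{4}}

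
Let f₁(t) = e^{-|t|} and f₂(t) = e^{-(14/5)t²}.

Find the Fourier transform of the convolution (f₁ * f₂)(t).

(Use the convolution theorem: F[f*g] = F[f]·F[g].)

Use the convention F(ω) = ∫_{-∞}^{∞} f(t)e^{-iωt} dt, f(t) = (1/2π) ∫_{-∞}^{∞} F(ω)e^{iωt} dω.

F[f₁*f₂](ω) = \frac{\sqrt{70} \sqrt{\pi} e^{- \frac{5 \omega^{2}}{56}}}{7 \left(\omega^{2} + 1\right)}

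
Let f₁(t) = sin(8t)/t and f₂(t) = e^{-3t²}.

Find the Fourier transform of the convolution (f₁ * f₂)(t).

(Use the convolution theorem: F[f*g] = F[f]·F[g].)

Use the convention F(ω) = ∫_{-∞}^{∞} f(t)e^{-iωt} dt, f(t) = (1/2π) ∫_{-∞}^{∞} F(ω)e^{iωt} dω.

F[f₁*f₂](ω) = \begin{cases} \frac{\sqrt{3} \pi^{\frac{3}{2}} e^{- \frac{\omega^{2}}{12}}}{3} & \text{for}\: \omega > -8 \wedge \omega < 8 \\0 & \text{otherwise} \end{cases}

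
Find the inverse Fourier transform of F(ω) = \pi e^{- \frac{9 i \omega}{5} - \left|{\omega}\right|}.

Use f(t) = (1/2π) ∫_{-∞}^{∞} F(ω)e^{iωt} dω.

f(t) = \frac{1}{\left(t - \frac{9}{5}\right)^{2} + 1}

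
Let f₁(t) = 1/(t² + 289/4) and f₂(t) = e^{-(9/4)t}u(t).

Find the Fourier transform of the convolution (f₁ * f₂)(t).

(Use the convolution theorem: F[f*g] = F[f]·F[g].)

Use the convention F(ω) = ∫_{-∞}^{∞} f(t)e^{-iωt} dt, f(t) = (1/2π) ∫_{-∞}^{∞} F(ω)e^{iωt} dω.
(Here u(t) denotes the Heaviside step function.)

F[f₁*f₂](ω) = \frac{8 \pi e^{- \frac{17 \left|{\omega}\right|}{2}}}{17 \left(4 i \omega + 9\right)}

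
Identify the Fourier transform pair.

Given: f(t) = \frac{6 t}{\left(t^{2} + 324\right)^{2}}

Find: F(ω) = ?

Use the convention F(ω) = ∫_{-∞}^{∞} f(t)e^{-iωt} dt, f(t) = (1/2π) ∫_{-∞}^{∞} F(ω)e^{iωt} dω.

F(ω) = - \frac{i \pi \omega e^{- 18 \left|{\omega}\right|}}{6}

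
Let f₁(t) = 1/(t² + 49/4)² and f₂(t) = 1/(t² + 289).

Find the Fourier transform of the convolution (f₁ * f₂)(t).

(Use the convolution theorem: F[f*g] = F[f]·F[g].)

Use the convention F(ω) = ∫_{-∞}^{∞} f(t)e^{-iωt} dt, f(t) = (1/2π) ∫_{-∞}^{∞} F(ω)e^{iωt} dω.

F[f₁*f₂](ω) = \frac{2 \pi^{2} \left(7 \left|{\omega}\right| + 2\right) e^{- \frac{41 \left|{\omega}\right|}{2}}}{5831}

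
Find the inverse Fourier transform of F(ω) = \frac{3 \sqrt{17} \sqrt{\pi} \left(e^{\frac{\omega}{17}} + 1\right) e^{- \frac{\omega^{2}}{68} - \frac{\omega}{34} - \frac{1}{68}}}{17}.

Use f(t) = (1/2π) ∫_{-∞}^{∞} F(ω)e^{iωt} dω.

f(t) = 6 e^{- 17 t^{2}} \cos{\left(t \right)}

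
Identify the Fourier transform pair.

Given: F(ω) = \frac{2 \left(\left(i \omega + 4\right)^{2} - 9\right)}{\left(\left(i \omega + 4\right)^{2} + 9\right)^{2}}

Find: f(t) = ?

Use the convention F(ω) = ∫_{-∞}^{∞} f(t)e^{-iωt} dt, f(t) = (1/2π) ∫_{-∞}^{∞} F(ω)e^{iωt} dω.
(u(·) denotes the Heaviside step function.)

f(t) = 2 t e^{- 4 t} \cos{\left(3 t \right)} u\left(t\right)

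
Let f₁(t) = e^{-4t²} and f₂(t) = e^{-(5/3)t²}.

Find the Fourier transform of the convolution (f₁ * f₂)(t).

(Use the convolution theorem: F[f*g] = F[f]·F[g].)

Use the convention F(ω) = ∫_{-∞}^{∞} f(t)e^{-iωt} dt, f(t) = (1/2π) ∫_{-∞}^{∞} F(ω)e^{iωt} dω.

F[f₁*f₂](ω) = \frac{\sqrt{15} \pi e^{- \frac{17 \omega^{2}}{80}}}{10}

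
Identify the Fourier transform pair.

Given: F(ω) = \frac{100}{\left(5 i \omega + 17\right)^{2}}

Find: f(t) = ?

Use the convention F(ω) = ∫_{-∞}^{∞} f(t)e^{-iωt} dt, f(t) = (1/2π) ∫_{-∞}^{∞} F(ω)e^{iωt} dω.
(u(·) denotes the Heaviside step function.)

f(t) = 4 t e^{- \frac{17 t}{5}} u\left(t\right)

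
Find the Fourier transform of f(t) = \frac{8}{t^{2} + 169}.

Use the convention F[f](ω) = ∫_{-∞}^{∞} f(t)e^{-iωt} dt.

F(ω) = \frac{8 \pi e^{- 13 \left|{\omega}\right|}}{13}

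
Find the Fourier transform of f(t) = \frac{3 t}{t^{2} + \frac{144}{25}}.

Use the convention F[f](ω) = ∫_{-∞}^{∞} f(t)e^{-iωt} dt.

F(ω) = - 3 i \pi e^{- \frac{12 \left|{\omega}\right|}{5}} \operatorname{sign}{\left(\omega \right)}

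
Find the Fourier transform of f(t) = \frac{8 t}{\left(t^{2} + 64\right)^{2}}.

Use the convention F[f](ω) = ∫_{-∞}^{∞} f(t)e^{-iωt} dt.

F(ω) = - \frac{i \pi \omega e^{- 8 \left|{\omega}\right|}}{2}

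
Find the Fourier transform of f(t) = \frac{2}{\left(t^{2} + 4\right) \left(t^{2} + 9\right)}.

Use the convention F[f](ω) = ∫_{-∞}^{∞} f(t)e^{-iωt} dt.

F(ω) = \frac{\pi \left(3 e^{\left|{\omega}\right|} - 2\right) e^{- 3 \left|{\omega}\right|}}{15}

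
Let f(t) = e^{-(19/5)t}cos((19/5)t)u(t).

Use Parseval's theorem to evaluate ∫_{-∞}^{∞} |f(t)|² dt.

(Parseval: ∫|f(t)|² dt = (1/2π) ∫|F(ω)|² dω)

∫|f(t)|² dt = \frac{15}{152}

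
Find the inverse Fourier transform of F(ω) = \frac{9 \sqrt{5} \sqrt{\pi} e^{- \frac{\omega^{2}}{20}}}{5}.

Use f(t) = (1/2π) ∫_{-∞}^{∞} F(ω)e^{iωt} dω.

f(t) = 9 e^{- 5 t^{2}}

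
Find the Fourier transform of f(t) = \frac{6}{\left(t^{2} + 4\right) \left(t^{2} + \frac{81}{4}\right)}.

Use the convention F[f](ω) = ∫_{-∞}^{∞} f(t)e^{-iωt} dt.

F(ω) = \frac{12 \pi e^{- 2 \left|{\omega}\right|}}{65} - \frac{16 \pi e^{- \frac{9 \left|{\omega}\right|}{2}}}{195}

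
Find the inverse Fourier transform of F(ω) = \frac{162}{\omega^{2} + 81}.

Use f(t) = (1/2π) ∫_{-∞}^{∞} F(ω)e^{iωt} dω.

f(t) = 9 e^{- 9 \left|{t}\right|}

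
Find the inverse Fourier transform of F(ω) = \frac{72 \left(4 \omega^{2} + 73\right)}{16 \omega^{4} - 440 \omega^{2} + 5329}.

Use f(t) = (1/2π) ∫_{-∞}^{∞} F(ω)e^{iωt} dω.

f(t) = 6 e^{- \frac{3 \left|{t}\right|}{2}} \cos{\left(4 \left|{t}\right| \right)}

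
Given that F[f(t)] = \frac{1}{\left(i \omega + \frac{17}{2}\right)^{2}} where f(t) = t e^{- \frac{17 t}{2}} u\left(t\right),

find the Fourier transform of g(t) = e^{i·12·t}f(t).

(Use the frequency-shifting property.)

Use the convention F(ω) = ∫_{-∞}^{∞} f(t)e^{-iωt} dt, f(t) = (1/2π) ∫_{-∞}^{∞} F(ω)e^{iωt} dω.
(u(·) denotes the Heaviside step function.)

F[g](ω) = \frac{4}{\left(2 i \left(\omega - 12\right) + 17\right)^{2}}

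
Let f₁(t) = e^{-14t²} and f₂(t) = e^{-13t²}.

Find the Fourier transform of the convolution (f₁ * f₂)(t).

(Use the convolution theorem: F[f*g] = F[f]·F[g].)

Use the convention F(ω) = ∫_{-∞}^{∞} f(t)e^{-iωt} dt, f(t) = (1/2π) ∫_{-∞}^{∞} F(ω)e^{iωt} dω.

F[f₁*f₂](ω) = \frac{\sqrt{182} \pi e^{- \frac{27 \omega^{2}}{728}}}{182}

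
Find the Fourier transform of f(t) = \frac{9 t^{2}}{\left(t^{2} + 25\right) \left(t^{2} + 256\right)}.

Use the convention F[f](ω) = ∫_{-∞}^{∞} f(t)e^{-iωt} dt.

F(ω) = \frac{3 \pi \left(16 - 5 e^{11 \left|{\omega}\right|}\right) e^{- 16 \left|{\omega}\right|}}{77}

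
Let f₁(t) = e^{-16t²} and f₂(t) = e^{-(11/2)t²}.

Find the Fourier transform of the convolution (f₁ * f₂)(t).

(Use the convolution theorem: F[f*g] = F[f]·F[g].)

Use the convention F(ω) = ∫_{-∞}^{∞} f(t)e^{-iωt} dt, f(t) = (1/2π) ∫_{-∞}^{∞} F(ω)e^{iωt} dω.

F[f₁*f₂](ω) = \frac{\sqrt{22} \pi e^{- \frac{43 \omega^{2}}{704}}}{44}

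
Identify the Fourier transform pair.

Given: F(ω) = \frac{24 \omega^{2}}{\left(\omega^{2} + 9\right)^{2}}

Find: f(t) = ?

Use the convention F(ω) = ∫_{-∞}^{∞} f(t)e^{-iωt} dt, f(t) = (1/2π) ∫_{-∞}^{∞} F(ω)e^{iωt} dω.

f(t) = 2 \left(1 - 3 \left|{t}\right|\right) e^{- 3 \left|{t}\right|}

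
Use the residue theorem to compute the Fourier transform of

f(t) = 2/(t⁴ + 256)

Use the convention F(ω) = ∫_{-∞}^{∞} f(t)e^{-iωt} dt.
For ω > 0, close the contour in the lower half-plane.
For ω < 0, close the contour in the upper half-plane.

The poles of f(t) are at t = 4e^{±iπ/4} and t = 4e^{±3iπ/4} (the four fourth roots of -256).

Let g(z) = f(z)e^{-iωz}; for large |z| the factor e^{-iωz} decays in the lower half-plane when ω > 0 and in the upper half-plane when ω < 0.

Case ω > 0 (lower half-plane, clockwise contour ⇒ F(ω) = -2πi·ΣRes):
  Res_{z = - 2 \sqrt{2} - 2 \sqrt{2} i} g(z) = \frac{\sqrt{2} i \left(1 - i\right) e^{2 \sqrt{2} \omega \left(-1 + i\right)}}{256}
  Res_{z = 2 \sqrt{2} - 2 \sqrt{2} i} g(z) = \frac{\sqrt{2} i \left(1 + i\right) e^{- 2 \sqrt{2} \omega \left(1 + i\right)}}{256}
  F(ω) = -2πi·ΣRes = \frac{\sqrt{2} \pi \left(1 - i\right) \left(e^{4 \sqrt{2} i \omega} + i\right) e^{- 2 \sqrt{2} \omega \left(1 + i\right)}}{128} = \frac{\pi e^{- 2 \sqrt{2} \omega} \sin{\left(2 \sqrt{2} \omega + \frac{\pi}{4} \right)}}{32}

Case ω < 0 (upper half-plane, counterclockwise contour ⇒ F(ω) = +2πi·ΣRes):
  Res_{z = 2 \sqrt{2} + 2 \sqrt{2} i} g(z) = \frac{\sqrt{2} i \left(-1 + i\right) e^{2 \sqrt{2} \omega \left(1 - i\right)}}{256}
  Res_{z = - 2 \sqrt{2} + 2 \sqrt{2} i} g(z) = \frac{\sqrt{2} \left(1 - i\right) e^{2 \sqrt{2} \omega \left(1 + i\right)}}{256}
  F(ω) = 2πi·ΣRes = - \frac{\sqrt{2} i \pi \left(i \left(1 - i\right) e^{2 \sqrt{2} \omega \left(1 - i\right)} - \left(1 - i\right) e^{2 \sqrt{2} \omega \left(1 + i\right)}\right)}{128} = \frac{\pi e^{2 \sqrt{2} \omega} \cos{\left(2 \sqrt{2} \omega + \frac{\pi}{4} \right)}}{32}

Both cases combine into a single formula in |ω|:

F(ω) = \frac{\pi e^{- 2 \sqrt{2} \left|{\omega}\right|} \sin{\left(2 \sqrt{2} \left|{\omega}\right| + \frac{\pi}{4} \right)}}{32}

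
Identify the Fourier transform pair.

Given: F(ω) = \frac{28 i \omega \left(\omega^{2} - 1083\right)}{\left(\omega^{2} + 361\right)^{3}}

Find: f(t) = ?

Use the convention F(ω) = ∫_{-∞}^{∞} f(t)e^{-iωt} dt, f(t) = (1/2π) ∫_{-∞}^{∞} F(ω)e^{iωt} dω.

f(t) = 7 t e^{- 19 \left|{t}\right|} \left|{t}\right|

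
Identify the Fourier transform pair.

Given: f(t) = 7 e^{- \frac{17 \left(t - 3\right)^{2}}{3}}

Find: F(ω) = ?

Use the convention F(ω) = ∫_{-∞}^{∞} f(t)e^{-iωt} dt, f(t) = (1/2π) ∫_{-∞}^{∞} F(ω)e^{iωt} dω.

F(ω) = \frac{7 \sqrt{51} \sqrt{\pi} e^{- 3 \omega \left(\frac{\omega}{68} + i\right)}}{17}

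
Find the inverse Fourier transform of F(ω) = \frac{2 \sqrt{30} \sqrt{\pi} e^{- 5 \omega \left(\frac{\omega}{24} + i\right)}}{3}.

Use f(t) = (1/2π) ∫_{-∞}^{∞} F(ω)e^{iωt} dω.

f(t) = 4 e^{- \frac{6 \left(t - 5\right)^{2}}{5}}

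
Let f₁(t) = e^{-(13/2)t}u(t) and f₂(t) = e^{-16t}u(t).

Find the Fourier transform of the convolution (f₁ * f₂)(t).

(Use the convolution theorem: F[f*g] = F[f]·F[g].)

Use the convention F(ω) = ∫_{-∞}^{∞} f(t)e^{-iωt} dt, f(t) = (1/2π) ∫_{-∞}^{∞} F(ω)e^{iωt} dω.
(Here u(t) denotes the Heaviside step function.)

F[f₁*f₂](ω) = \frac{2}{\left(i \omega + 16\right) \left(2 i \omega + 13\right)}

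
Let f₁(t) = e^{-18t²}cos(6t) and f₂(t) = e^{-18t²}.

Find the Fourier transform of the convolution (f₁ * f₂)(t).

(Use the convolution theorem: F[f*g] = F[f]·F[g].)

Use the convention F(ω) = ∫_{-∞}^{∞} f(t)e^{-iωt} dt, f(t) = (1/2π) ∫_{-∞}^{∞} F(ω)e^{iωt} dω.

F[f₁*f₂](ω) = \frac{\pi \left(e^{\frac{\omega}{3}} + 1\right) e^{- \frac{\omega^{2}}{36} - \frac{\omega}{6} - \frac{1}{2}}}{36}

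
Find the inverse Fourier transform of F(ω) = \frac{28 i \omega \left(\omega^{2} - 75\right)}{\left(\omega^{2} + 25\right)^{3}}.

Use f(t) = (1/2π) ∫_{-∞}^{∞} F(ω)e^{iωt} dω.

f(t) = 7 t e^{- 5 \left|{t}\right|} \left|{t}\right|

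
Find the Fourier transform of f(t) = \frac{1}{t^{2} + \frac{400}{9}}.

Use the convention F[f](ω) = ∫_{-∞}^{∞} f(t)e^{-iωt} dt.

F(ω) = \frac{3 \pi e^{- \frac{20 \left|{\omega}\right|}{3}}}{20}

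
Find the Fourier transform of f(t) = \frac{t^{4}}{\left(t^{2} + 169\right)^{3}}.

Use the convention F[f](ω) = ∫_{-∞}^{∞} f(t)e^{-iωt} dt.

F(ω) = \frac{\pi \left(169 \omega^{2} - 65 \left|{\omega}\right| + 3\right) e^{- 13 \left|{\omega}\right|}}{104}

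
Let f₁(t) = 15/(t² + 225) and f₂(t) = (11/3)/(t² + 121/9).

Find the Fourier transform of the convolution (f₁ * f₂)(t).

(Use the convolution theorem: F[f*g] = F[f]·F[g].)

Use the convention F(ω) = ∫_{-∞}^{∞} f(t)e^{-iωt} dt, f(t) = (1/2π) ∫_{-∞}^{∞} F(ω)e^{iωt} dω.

F[f₁*f₂](ω) = \pi^{2} e^{- \frac{56 \left|{\omega}\right|}{3}}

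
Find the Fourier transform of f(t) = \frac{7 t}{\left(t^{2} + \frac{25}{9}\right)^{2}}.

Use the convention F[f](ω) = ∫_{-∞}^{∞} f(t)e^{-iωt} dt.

F(ω) = - \frac{21 i \pi \omega e^{- \frac{5 \left|{\omega}\right|}{3}}}{10}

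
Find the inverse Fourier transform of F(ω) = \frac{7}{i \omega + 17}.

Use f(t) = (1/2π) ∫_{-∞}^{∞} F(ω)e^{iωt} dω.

f(t) = 7 e^{- 17 t} u\left(t\right)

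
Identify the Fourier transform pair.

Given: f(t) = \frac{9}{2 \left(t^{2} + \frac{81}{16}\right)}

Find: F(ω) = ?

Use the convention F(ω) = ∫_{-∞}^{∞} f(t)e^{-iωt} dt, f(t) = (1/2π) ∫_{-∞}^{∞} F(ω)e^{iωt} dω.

F(ω) = 2 \pi e^{- \frac{9 \left|{\omega}\right|}{4}}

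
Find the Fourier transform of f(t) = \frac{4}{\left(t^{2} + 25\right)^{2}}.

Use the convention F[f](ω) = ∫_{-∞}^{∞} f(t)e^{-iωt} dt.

F(ω) = \frac{2 \pi \left(5 \left|{\omega}\right| + 1\right) e^{- 5 \left|{\omega}\right|}}{125}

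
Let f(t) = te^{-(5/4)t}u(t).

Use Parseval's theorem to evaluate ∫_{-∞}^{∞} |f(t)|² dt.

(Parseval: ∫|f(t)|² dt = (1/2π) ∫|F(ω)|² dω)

∫|f(t)|² dt = \frac{16}{125}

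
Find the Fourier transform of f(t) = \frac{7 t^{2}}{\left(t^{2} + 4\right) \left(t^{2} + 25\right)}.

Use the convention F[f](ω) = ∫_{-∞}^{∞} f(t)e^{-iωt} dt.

F(ω) = \frac{\pi \left(5 - 2 e^{3 \left|{\omega}\right|}\right) e^{- 5 \left|{\omega}\right|}}{3}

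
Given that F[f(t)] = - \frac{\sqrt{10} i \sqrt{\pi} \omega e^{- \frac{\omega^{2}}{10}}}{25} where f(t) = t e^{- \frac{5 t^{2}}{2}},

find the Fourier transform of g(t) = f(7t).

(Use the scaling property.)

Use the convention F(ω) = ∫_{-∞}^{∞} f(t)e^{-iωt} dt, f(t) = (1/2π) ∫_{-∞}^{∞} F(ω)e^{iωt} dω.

F[g](ω) = - \frac{\sqrt{10} i \sqrt{\pi} \omega e^{- \frac{\omega^{2}}{490}}}{1225}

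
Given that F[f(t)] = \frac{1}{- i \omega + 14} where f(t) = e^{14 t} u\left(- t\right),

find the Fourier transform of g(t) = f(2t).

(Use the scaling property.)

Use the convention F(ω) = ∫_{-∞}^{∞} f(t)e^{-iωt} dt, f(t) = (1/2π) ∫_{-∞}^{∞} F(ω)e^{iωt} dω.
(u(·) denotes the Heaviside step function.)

F[g](ω) = \frac{i}{\omega + 28 i}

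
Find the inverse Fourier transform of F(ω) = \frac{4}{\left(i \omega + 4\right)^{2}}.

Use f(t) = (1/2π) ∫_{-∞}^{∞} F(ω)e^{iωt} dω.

f(t) = 4 t e^{- 4 t} u\left(t\right)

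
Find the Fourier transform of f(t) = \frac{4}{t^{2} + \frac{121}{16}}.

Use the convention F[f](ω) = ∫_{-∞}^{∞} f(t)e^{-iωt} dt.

F(ω) = \frac{16 \pi e^{- \frac{11 \left|{\omega}\right|}{4}}}{11}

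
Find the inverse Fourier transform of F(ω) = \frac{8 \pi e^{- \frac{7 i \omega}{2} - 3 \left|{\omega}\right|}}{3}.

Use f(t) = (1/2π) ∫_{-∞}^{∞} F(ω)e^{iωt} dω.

f(t) = \frac{8}{\left(t - \frac{7}{2}\right)^{2} + 9}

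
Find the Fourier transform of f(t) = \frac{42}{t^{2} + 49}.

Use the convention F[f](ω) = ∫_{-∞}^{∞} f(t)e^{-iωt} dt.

F(ω) = 6 \pi e^{- 7 \left|{\omega}\right|}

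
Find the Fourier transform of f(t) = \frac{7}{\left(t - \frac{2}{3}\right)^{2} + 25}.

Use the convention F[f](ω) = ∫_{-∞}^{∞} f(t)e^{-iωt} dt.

F(ω) = \frac{7 \pi e^{- \frac{2 i \omega}{3} - 5 \left|{\omega}\right|}}{5}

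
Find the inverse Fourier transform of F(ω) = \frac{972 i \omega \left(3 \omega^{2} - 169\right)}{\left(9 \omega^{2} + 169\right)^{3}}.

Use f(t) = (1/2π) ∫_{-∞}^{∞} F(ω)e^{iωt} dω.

f(t) = t e^{- \frac{13 \left|{t}\right|}{3}} \left|{t}\right|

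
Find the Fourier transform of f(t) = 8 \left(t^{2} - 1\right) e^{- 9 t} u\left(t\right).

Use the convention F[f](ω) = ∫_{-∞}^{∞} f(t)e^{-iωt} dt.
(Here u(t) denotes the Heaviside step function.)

F(ω) = \frac{8 \left(2 i \omega - \left(i \omega + 9\right)^{3} + 18\right)}{\left(i \omega + 9\right)^{4}}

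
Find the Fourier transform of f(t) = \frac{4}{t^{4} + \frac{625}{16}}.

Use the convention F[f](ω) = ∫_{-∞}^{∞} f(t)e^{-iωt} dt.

F(ω) = \frac{32 \pi e^{- \frac{5 \sqrt{2} \left|{\omega}\right|}{4}} \sin{\left(\frac{5 \sqrt{2} \left|{\omega}\right|}{4} + \frac{\pi}{4} \right)}}{125}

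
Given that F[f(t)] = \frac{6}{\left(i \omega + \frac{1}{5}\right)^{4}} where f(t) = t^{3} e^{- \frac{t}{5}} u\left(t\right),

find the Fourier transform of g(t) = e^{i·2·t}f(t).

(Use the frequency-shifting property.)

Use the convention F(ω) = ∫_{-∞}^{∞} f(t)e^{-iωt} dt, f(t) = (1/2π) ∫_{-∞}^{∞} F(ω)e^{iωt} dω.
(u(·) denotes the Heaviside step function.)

F[g](ω) = \frac{3750}{\left(5 i \left(\omega - 2\right) + 1\right)^{4}}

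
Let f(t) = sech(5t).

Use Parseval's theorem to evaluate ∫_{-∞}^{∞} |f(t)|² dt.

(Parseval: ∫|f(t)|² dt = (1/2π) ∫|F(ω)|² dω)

∫|f(t)|² dt = \frac{2}{5}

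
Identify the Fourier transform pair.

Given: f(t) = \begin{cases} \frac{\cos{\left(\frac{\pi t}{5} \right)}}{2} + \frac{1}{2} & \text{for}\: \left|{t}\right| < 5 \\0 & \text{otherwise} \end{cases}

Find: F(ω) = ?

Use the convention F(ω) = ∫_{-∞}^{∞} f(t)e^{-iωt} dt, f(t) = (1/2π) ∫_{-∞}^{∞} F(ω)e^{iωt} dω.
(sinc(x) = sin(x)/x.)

F(ω) = - \frac{5 \pi^{2} \operatorname{sinc}{\left(5 \omega \right)}}{25 \omega^{2} - \pi^{2}}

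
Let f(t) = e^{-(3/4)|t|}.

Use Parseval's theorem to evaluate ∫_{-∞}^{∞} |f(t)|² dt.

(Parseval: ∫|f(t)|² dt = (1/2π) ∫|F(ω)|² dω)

∫|f(t)|² dt = \frac{4}{3}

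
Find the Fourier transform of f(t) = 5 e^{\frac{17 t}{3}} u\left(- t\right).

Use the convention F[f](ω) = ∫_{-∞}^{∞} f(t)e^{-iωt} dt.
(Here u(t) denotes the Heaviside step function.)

F(ω) = - \frac{15}{3 i \omega - 17}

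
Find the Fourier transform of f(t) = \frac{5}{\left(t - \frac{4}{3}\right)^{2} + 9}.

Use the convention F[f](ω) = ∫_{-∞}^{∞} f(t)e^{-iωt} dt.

F(ω) = \frac{5 \pi e^{- \frac{4 i \omega}{3} - 3 \left|{\omega}\right|}}{3}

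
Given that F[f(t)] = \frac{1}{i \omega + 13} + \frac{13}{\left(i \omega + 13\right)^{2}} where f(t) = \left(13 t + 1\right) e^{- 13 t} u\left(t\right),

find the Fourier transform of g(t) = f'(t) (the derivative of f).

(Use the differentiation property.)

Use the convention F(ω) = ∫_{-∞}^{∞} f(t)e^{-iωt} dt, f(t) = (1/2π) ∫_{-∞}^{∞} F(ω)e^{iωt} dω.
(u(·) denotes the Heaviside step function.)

F[g](ω) = \frac{\omega \left(\omega - 26 i\right)}{\omega^{2} - 26 i \omega - 169}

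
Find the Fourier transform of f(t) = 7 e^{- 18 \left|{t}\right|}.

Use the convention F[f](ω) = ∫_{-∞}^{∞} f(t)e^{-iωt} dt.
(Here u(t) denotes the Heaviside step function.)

F(ω) = \frac{252}{\omega^{2} + 324}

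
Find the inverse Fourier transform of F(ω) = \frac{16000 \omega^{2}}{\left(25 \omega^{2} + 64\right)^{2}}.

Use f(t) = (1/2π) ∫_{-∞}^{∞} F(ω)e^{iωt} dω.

f(t) = 4 \left(1 - \frac{8 \left|{t}\right|}{5}\right) e^{- \frac{8 \left|{t}\right|}{5}}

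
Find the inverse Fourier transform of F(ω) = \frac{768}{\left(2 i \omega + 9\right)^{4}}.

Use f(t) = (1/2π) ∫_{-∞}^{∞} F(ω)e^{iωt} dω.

f(t) = 8 t^{3} e^{- \frac{9 t}{2}} u\left(t\right)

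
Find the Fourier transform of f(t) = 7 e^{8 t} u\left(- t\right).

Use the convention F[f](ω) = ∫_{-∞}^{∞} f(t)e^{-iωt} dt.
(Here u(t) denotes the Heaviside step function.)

F(ω) = - \frac{7}{i \omega - 8}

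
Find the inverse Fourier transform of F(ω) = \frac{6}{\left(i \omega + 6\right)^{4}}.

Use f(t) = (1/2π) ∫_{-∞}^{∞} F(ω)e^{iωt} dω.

f(t) = t^{3} e^{- 6 t} u\left(t\right)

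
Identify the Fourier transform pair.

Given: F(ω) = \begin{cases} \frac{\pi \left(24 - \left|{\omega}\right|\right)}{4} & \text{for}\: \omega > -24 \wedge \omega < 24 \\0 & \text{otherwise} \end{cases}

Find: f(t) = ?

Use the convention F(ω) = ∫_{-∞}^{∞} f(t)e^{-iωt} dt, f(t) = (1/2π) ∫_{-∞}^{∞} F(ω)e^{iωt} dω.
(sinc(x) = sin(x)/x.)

f(t) = 72 \operatorname{sinc}^{2}{\left(12 t \right)}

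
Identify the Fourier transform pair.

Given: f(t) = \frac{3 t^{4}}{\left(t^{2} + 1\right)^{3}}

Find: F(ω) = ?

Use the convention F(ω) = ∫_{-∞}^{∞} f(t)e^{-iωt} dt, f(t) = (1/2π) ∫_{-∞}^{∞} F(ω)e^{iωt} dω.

F(ω) = \frac{3 \pi \left(\omega^{2} - 5 \left|{\omega}\right| + 3\right) e^{- \left|{\omega}\right|}}{8}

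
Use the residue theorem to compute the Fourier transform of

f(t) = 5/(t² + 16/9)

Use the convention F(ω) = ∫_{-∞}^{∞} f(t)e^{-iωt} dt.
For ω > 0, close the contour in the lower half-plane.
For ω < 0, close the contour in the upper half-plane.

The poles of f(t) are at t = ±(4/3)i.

Let g(z) = f(z)e^{-iωz}; for large |z| the factor e^{-iωz} decays in the lower half-plane when ω > 0 and in the upper half-plane when ω < 0.

Case ω > 0 (lower half-plane, clockwise contour ⇒ F(ω) = -2πi·ΣRes):
  Res_{z = - \frac{4 i}{3}} g(z) = \frac{15 i e^{- \frac{4 \omega}{3}}}{8}
  F(ω) = -2πi·ΣRes = \frac{15 \pi e^{- \frac{4 \omega}{3}}}{4}

Case ω < 0 (upper half-plane, counterclockwise contour ⇒ F(ω) = +2πi·ΣRes):
  Res_{z = \frac{4 i}{3}} g(z) = - \frac{15 i e^{\frac{4 \omega}{3}}}{8}
  F(ω) = 2πi·ΣRes = \frac{15 \pi e^{\frac{4 \omega}{3}}}{4}

Both cases combine into a single formula in |ω|:

F(ω) = \frac{15 \pi e^{- \frac{4 \left|{\omega}\right|}{3}}}{4}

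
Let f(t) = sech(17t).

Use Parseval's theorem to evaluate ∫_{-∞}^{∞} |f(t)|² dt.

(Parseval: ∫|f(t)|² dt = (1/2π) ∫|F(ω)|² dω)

∫|f(t)|² dt = \frac{2}{17}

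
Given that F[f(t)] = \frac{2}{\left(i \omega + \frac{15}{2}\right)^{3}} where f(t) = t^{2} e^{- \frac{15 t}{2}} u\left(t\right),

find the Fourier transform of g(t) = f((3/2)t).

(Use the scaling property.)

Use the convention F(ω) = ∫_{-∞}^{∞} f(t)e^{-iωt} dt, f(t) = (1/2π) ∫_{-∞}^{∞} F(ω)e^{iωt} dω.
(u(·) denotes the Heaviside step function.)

F[g](ω) = \frac{288}{\left(4 i \omega + 45\right)^{3}}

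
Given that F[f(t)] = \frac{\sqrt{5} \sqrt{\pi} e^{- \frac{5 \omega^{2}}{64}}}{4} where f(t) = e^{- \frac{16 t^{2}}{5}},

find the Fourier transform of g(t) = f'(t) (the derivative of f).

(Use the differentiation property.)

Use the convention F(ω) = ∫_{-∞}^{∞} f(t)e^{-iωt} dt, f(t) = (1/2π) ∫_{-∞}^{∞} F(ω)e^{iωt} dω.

F[g](ω) = \frac{\sqrt{5} i \sqrt{\pi} \omega e^{- \frac{5 \omega^{2}}{64}}}{4}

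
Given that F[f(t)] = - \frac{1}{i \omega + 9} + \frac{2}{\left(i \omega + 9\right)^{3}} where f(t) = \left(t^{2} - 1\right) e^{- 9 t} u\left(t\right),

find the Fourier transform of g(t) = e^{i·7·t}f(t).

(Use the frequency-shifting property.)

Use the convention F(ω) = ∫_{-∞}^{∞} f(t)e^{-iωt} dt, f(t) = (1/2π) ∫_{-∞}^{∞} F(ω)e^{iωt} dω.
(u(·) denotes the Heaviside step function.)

F[g](ω) = \frac{2 i \left(\omega - 7\right) - \left(i \left(\omega - 7\right) + 9\right)^{3} + 18}{\left(i \left(\omega - 7\right) + 9\right)^{4}}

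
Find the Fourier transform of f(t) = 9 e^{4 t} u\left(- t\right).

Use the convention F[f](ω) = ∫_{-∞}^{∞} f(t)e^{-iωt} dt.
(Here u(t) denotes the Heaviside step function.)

F(ω) = - \frac{9}{i \omega - 4}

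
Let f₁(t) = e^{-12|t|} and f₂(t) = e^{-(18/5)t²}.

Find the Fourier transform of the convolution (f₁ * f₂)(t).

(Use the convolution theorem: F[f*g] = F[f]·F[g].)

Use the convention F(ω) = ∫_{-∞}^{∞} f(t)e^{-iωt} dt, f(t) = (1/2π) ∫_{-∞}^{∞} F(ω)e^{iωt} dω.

F[f₁*f₂](ω) = \frac{4 \sqrt{10} \sqrt{\pi} e^{- \frac{5 \omega^{2}}{72}}}{\omega^{2} + 144}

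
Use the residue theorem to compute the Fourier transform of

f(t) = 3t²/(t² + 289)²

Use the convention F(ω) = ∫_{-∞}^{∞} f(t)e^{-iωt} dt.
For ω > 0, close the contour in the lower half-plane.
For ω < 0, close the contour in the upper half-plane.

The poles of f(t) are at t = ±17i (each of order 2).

Let g(z) = f(z)e^{-iωz}; for large |z| the factor e^{-iωz} decays in the lower half-plane when ω > 0 and in the upper half-plane when ω < 0.

Case ω > 0 (lower half-plane, clockwise contour ⇒ F(ω) = -2πi·ΣRes):
  Res_{z = - 17 i} g(z) = \frac{3 i \left(1 - 17 \omega\right) e^{- 17 \omega}}{68} (pole of order 2)
  F(ω) = -2πi·ΣRes = \frac{3 \pi \left(1 - 17 \omega\right) e^{- 17 \omega}}{34}

Case ω < 0 (upper half-plane, counterclockwise contour ⇒ F(ω) = +2πi·ΣRes):
  Res_{z = 17 i} g(z) = \frac{3 i \left(- 17 \omega - 1\right) e^{17 \omega}}{68} (pole of order 2)
  F(ω) = 2πi·ΣRes = \frac{3 \pi \left(17 \omega + 1\right) e^{17 \omega}}{34}

Both cases combine into a single formula in |ω|:

F(ω) = \frac{3 \pi \left(1 - 17 \left|{\omega}\right|\right) e^{- 17 \left|{\omega}\right|}}{34}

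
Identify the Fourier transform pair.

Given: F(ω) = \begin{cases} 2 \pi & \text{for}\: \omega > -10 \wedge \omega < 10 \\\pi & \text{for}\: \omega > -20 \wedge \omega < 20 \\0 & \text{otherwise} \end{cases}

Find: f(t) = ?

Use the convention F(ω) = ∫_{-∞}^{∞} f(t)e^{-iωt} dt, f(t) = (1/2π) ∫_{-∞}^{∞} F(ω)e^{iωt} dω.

f(t) = \frac{2 \sin{\left(15 t \right)} \cos{\left(5 t \right)}}{t}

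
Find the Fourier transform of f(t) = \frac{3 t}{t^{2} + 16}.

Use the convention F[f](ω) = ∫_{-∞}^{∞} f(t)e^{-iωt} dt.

F(ω) = - 3 i \pi e^{- 4 \left|{\omega}\right|} \operatorname{sign}{\left(\omega \right)}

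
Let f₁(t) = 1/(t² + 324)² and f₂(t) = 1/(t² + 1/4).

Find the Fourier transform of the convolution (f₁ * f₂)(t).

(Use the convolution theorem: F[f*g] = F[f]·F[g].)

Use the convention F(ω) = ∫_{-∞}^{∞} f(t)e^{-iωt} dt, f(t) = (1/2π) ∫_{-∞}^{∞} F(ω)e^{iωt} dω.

F[f₁*f₂](ω) = \frac{\pi^{2} \left(18 \left|{\omega}\right| + 1\right) e^{- \frac{37 \left|{\omega}\right|}{2}}}{5832}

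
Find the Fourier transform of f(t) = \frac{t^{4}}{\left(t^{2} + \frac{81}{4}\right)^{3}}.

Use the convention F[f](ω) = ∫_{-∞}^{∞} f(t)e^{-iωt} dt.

F(ω) = \frac{\pi \left(27 \omega^{2} - 30 \left|{\omega}\right| + 4\right) e^{- \frac{9 \left|{\omega}\right|}{2}}}{48}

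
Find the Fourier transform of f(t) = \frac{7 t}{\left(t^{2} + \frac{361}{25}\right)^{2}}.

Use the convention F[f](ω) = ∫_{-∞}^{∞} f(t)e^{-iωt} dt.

F(ω) = - \frac{35 i \pi \omega e^{- \frac{19 \left|{\omega}\right|}{5}}}{38}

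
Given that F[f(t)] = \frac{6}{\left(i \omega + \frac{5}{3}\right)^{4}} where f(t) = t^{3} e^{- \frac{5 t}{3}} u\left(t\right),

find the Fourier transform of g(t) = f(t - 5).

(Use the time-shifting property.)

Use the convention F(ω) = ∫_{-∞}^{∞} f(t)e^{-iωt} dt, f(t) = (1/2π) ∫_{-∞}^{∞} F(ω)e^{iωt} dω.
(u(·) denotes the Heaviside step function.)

F[g](ω) = \frac{486 e^{- 5 i \omega}}{\left(3 i \omega + 5\right)^{4}}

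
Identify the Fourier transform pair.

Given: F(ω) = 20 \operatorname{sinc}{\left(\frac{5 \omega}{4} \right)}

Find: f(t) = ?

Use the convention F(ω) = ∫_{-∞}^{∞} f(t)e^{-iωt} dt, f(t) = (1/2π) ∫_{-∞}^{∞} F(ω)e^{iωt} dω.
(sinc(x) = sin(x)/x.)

f(t) = 8 \left(\begin{cases} 1 & \text{for}\: \left|{t}\right| < \frac{5}{4} \\0 & \text{otherwise} \end{cases}\right)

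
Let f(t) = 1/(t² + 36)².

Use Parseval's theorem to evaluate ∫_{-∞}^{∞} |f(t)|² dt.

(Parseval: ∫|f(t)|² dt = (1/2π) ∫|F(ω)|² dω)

∫|f(t)|² dt = \frac{5 \pi}{4478976}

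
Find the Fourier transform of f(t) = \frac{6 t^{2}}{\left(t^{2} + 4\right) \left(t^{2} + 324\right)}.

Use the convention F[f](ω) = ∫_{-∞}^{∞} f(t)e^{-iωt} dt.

F(ω) = \frac{3 \pi \left(9 - e^{16 \left|{\omega}\right|}\right) e^{- 18 \left|{\omega}\right|}}{80}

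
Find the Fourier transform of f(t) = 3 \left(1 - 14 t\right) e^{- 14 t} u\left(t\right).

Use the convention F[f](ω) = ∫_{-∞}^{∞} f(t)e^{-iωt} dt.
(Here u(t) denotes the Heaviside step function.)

F(ω) = \frac{3 i \omega}{- \omega^{2} + 28 i \omega + 196}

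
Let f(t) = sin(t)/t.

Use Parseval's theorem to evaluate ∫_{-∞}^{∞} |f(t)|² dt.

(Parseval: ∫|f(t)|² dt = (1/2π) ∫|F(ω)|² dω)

∫|f(t)|² dt = \pi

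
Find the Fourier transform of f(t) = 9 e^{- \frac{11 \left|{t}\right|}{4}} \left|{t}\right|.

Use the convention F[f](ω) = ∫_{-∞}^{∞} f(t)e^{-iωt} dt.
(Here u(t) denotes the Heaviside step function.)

F(ω) = \frac{288 \left(121 - 16 \omega^{2}\right)}{\left(16 \omega^{2} + 121\right)^{2}}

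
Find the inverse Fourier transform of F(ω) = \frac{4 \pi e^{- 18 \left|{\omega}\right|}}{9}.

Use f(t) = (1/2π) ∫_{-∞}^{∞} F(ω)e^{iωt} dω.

f(t) = \frac{8}{t^{2} + 324}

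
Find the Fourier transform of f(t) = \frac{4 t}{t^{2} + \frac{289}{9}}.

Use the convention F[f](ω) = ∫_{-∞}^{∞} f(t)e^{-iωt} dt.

F(ω) = - 4 i \pi e^{- \frac{17 \left|{\omega}\right|}{3}} \operatorname{sign}{\left(\omega \right)}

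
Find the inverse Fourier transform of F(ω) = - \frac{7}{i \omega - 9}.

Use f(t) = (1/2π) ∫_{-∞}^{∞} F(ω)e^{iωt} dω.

f(t) = 7 e^{9 t} u\left(- t\right)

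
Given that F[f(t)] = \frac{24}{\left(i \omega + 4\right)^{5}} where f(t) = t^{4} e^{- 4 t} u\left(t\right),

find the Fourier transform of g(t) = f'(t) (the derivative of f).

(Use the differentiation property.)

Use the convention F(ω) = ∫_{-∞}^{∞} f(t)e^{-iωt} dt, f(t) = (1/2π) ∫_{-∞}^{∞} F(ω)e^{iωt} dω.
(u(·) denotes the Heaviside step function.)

F[g](ω) = \frac{24 i \omega}{\left(i \omega + 4\right)^{5}}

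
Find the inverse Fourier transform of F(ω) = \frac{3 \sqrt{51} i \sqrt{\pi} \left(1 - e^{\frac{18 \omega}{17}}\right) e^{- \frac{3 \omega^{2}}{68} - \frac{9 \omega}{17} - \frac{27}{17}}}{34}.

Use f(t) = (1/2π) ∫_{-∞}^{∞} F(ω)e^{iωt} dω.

f(t) = 3 e^{- \frac{17 t^{2}}{3}} \sin{\left(6 t \right)}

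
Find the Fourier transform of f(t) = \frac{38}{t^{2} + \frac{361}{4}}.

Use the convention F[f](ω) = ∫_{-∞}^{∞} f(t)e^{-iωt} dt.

F(ω) = 4 \pi e^{- \frac{19 \left|{\omega}\right|}{2}}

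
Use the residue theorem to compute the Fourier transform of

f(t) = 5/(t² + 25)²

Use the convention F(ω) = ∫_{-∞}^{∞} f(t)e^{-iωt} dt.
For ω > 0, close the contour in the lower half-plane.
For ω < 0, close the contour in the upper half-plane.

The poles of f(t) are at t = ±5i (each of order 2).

Let g(z) = f(z)e^{-iωz}; for large |z| the factor e^{-iωz} decays in the lower half-plane when ω > 0 and in the upper half-plane when ω < 0.

Case ω > 0 (lower half-plane, clockwise contour ⇒ F(ω) = -2πi·ΣRes):
  Res_{z = - 5 i} g(z) = \frac{i \left(5 \omega + 1\right) e^{- 5 \omega}}{100} (pole of order 2)
  F(ω) = -2πi·ΣRes = \frac{\pi \left(5 \omega + 1\right) e^{- 5 \omega}}{50}

Case ω < 0 (upper half-plane, counterclockwise contour ⇒ F(ω) = +2πi·ΣRes):
  Res_{z = 5 i} g(z) = \frac{i \left(5 \omega - 1\right) e^{5 \omega}}{100} (pole of order 2)
  F(ω) = 2πi·ΣRes = \frac{\pi \left(1 - 5 \omega\right) e^{5 \omega}}{50}

Both cases combine into a single formula in |ω|:

F(ω) = \frac{\pi \left(5 \left|{\omega}\right| + 1\right) e^{- 5 \left|{\omega}\right|}}{50}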